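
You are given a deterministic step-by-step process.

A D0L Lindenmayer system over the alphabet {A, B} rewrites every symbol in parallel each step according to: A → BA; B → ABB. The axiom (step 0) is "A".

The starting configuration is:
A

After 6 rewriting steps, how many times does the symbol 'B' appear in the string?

144

step 0: A
step 1: BA
step 2: ABBBA
step 3: BAABBABBABBBA
step 4: ABBBABAABBABBBAABBABBBAABBABBABBBA
step 5: BAABBABBABBBAABBBABAABBABBBAABBABBABBBABAABBABBBAABBABBABBBABAABBABBBAABBABBBAABBABBABBBA
step 6: ABBBABAABBABBBAABBABBBAABBABBABBBABAABBABBABBBAABBBABAABBA…ABBABBBABAABBABBBAABBABBABBBABAABBABBBAABBABBBAABBABBABBBA  (len 233)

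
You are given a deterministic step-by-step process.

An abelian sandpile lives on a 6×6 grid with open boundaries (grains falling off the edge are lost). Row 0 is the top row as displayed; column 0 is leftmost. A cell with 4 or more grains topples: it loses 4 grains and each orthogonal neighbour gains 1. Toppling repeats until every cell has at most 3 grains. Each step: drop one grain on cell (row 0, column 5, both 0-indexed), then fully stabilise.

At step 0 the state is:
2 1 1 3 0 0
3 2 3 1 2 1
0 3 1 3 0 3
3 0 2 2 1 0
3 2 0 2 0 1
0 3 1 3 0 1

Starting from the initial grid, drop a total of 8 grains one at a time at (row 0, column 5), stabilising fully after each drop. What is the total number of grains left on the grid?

57

t=0: 2 1 1 3 0 0
3 2 3 1 2 1
0 3 1 3 0 3
3 0 2 2 1 0
3 2 0 2 0 1
0 3 1 3 0 1
t=1: 2 1 1 3 0 1
3 2 3 1 2 1
0 3 1 3 0 3
3 0 2 2 1 0
3 2 0 2 0 1
0 3 1 3 0 1
t=2: 2 1 1 3 0 2
3 2 3 1 2 1
0 3 1 3 0 3
3 0 2 2 1 0
3 2 0 2 0 1
0 3 1 3 0 1
t=3: 2 1 1 3 0 3
3 2 3 1 2 1
0 3 1 3 0 3
3 0 2 2 1 0
3 2 0 2 0 1
0 3 1 3 0 1
t=4: 2 1 1 3 1 0
3 2 3 1 2 2
0 3 1 3 0 3
3 0 2 2 1 0
3 2 0 2 0 1
0 3 1 3 0 1
t=5: 2 1 1 3 1 1
3 2 3 1 2 2
0 3 1 3 0 3
3 0 2 2 1 0
3 2 0 2 0 1
0 3 1 3 0 1
t=6: 2 1 1 3 1 2
3 2 3 1 2 2
0 3 1 3 0 3
3 0 2 2 1 0
3 2 0 2 0 1
0 3 1 3 0 1
t=7: 2 1 1 3 1 3
3 2 3 1 2 2
0 3 1 3 0 3
3 0 2 2 1 0
3 2 0 2 0 1
0 3 1 3 0 1
t=8: 2 1 1 3 2 0
3 2 3 1 2 3
0 3 1 3 0 3
3 0 2 2 1 0
3 2 0 2 0 1
0 3 1 3 0 1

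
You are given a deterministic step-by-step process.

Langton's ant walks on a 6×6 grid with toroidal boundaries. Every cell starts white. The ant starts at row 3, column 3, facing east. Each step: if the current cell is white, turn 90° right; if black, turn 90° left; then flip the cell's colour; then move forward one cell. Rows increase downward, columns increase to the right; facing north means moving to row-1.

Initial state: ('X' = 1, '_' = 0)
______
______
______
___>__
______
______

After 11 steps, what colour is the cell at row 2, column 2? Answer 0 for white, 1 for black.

t=0: ______
______
______
___>__
______
______
t=1: ______
______
______
___X__
___v__
______
t=2: ______
______
______
___X__
__<X__
______
t=3: ______
______
______
__^X__
__XX__
______
t=4: ______
______
______
__X>__
__XX__
______
t=5: ______
______
___^__
__X___
__XX__
______
t=6: ______
______
___X>_
__X___
__XX__
______
t=7: ______
______
___XX_
__X_v_
__XX__
______
t=8: ______
______
___XX_
__X<X_
__XX__
______
t=9: ______
______
___^X_
__XXX_
__XX__
______
t=10: ______
______
__<_X_
__XXX_
__XX__
______
t=11: ______
__^___
__X_X_
__XXX_
__XX__
______

1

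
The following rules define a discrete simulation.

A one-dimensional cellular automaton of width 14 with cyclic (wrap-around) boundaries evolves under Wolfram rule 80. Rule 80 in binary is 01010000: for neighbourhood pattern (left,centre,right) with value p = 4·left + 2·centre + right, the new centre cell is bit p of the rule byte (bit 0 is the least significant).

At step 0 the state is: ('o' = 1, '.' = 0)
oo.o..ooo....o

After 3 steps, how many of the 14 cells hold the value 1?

4

[0] oo.o..ooo....o
[1] .o..o...oo....
[2] ..o..o...oo...
[3] ...o..o...oo..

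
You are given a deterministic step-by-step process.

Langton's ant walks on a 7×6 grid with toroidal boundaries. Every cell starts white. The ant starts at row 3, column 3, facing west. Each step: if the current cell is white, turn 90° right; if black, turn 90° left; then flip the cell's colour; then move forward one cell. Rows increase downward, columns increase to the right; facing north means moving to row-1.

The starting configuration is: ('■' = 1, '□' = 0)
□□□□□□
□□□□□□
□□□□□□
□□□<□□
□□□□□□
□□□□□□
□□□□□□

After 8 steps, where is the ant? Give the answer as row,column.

0) □□□□□□
□□□□□□
□□□□□□
□□□<□□
□□□□□□
□□□□□□
□□□□□□
1) □□□□□□
□□□□□□
□□□^□□
□□□■□□
□□□□□□
□□□□□□
□□□□□□
2) □□□□□□
□□□□□□
□□□■>□
□□□■□□
□□□□□□
□□□□□□
□□□□□□
3) □□□□□□
□□□□□□
□□□■■□
□□□■v□
□□□□□□
□□□□□□
□□□□□□
4) □□□□□□
□□□□□□
□□□■■□
□□□<■□
□□□□□□
□□□□□□
□□□□□□
5) □□□□□□
□□□□□□
□□□■■□
□□□□■□
□□□v□□
□□□□□□
□□□□□□
6) □□□□□□
□□□□□□
□□□■■□
□□□□■□
□□<■□□
□□□□□□
□□□□□□
7) □□□□□□
□□□□□□
□□□■■□
□□^□■□
□□■■□□
□□□□□□
□□□□□□
8) □□□□□□
□□□□□□
□□□■■□
□□■>■□
□□■■□□
□□□□□□
□□□□□□

3,3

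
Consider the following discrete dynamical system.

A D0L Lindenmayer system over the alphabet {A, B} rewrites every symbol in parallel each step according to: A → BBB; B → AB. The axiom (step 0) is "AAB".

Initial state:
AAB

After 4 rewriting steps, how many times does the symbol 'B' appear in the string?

k=0  AAB
k=1  BBBBBBAB
k=2  ABABABABABABBBBAB
k=3  BBBABBBBABBBBABBBBABBBBABBBBABABABABBBBAB
k=4  ABABABBBBABABABABBBBABABABABBBBABABABABBBBABABABABBBBABABABABBBBABBBBABBBBABBBBABABABABBBBAB

61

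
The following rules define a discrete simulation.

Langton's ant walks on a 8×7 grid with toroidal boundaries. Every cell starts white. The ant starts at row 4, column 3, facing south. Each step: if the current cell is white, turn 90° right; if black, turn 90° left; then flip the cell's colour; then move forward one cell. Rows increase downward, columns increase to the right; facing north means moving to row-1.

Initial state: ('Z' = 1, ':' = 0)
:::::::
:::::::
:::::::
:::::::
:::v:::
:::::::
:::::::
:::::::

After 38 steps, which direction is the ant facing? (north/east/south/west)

south

step 0: :::::::
:::::::
:::::::
:::::::
:::v:::
:::::::
:::::::
:::::::
step 1: :::::::
:::::::
:::::::
:::::::
::<Z:::
:::::::
:::::::
:::::::
step 2: :::::::
:::::::
:::::::
::^::::
::ZZ:::
:::::::
:::::::
:::::::
step 3: :::::::
:::::::
:::::::
::Z>:::
::ZZ:::
:::::::
:::::::
:::::::
step 4: :::::::
:::::::
:::::::
::ZZ:::
::Zv:::
:::::::
:::::::
:::::::
step 5: :::::::
:::::::
:::::::
::ZZ:::
::Z:>::
:::::::
:::::::
:::::::
step 6: :::::::
:::::::
:::::::
::ZZ:::
::Z:Z::
::::v::
:::::::
:::::::
step 7: :::::::
:::::::
:::::::
::ZZ:::
::Z:Z::
:::<Z::
:::::::
:::::::
step 8: :::::::
:::::::
:::::::
::ZZ:::
::Z^Z::
:::ZZ::
:::::::
:::::::
step 9: :::::::
:::::::
:::::::
::ZZ:::
::ZZ>::
:::ZZ::
:::::::
:::::::
step 10: :::::::
:::::::
:::::::
::ZZ^::
::ZZ:::
:::ZZ::
:::::::
:::::::
step 11: :::::::
:::::::
:::::::
::ZZZ>:
::ZZ:::
:::ZZ::
:::::::
:::::::
step 12: :::::::
:::::::
:::::::
::ZZZZ:
::ZZ:v:
:::ZZ::
:::::::
:::::::
step 13: :::::::
:::::::
:::::::
::ZZZZ:
::ZZ<Z:
:::ZZ::
:::::::
:::::::
step 14: :::::::
:::::::
:::::::
::ZZ^Z:
::ZZZZ:
:::ZZ::
:::::::
:::::::
step 15: :::::::
:::::::
:::::::
::Z<:Z:
::ZZZZ:
:::ZZ::
:::::::
:::::::
step 16: :::::::
:::::::
:::::::
::Z::Z:
::ZvZZ:
:::ZZ::
:::::::
:::::::
step 17: :::::::
:::::::
:::::::
::Z::Z:
::Z:>Z:
:::ZZ::
:::::::
:::::::
step 18: :::::::
:::::::
:::::::
::Z:^Z:
::Z::Z:
:::ZZ::
:::::::
:::::::
step 19: :::::::
:::::::
:::::::
::Z:Z>:
::Z::Z:
:::ZZ::
:::::::
:::::::
step 20: :::::::
:::::::
:::::^:
::Z:Z::
::Z::Z:
:::ZZ::
:::::::
:::::::
step 21: :::::::
:::::::
:::::Z>
::Z:Z::
::Z::Z:
:::ZZ::
:::::::
:::::::
step 22: :::::::
:::::::
:::::ZZ
::Z:Z:v
::Z::Z:
:::ZZ::
:::::::
:::::::
step 23: :::::::
:::::::
:::::ZZ
::Z:Z<Z
::Z::Z:
:::ZZ::
:::::::
:::::::
step 24: :::::::
:::::::
:::::^Z
::Z:ZZZ
::Z::Z:
:::ZZ::
:::::::
:::::::
step 25: :::::::
:::::::
::::<:Z
::Z:ZZZ
::Z::Z:
:::ZZ::
:::::::
:::::::
step 26: :::::::
::::^::
::::Z:Z
::Z:ZZZ
::Z::Z:
:::ZZ::
:::::::
:::::::
step 27: :::::::
::::Z>:
::::Z:Z
::Z:ZZZ
::Z::Z:
:::ZZ::
:::::::
:::::::
step 28: :::::::
::::ZZ:
::::ZvZ
::Z:ZZZ
::Z::Z:
:::ZZ::
:::::::
:::::::
step 29: :::::::
::::ZZ:
::::<ZZ
::Z:ZZZ
::Z::Z:
:::ZZ::
:::::::
:::::::
step 30: :::::::
::::ZZ:
:::::ZZ
::Z:vZZ
::Z::Z:
:::ZZ::
:::::::
:::::::
step 31: :::::::
::::ZZ:
:::::ZZ
::Z::>Z
::Z::Z:
:::ZZ::
:::::::
:::::::
step 32: :::::::
::::ZZ:
:::::^Z
::Z:::Z
::Z::Z:
:::ZZ::
:::::::
:::::::
step 33: :::::::
::::ZZ:
::::<:Z
::Z:::Z
::Z::Z:
:::ZZ::
:::::::
:::::::
step 34: :::::::
::::^Z:
::::Z:Z
::Z:::Z
::Z::Z:
:::ZZ::
:::::::
:::::::
step 35: :::::::
:::<:Z:
::::Z:Z
::Z:::Z
::Z::Z:
:::ZZ::
:::::::
:::::::
step 36: :::^:::
:::Z:Z:
::::Z:Z
::Z:::Z
::Z::Z:
:::ZZ::
:::::::
:::::::
step 37: :::Z>::
:::Z:Z:
::::Z:Z
::Z:::Z
::Z::Z:
:::ZZ::
:::::::
:::::::
step 38: :::ZZ::
:::ZvZ:
::::Z:Z
::Z:::Z
::Z::Z:
:::ZZ::
:::::::
:::::::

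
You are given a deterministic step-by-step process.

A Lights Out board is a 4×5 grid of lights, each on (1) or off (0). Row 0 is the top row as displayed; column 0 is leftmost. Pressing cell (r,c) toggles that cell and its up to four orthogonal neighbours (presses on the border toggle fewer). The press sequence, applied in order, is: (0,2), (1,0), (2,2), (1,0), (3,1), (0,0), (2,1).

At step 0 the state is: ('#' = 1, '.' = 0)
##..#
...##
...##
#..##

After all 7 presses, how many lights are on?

13

0) ##..#
...##
...##
#..##
1) #.###
..###
...##
#..##
2) ..###
#####
#..##
#..##
3) ..###
##.##
###.#
#.###
4) #.###
...##
.##.#
#.###
5) #.###
...##
..#.#
.#.##
6) .####
#..##
..#.#
.#.##
7) .####
##.##
##..#
...##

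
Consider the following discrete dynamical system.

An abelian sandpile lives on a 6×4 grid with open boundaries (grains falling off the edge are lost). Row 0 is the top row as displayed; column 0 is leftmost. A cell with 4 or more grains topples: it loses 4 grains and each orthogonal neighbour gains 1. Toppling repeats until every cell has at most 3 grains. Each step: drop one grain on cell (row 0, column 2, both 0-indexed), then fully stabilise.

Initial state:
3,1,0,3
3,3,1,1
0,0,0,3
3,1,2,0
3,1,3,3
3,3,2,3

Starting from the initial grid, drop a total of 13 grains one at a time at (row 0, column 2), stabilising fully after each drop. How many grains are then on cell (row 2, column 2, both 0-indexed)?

gen 0: 3,1,0,3
3,3,1,1
0,0,0,3
3,1,2,0
3,1,3,3
3,3,2,3
gen 1: 3,1,1,3
3,3,1,1
0,0,0,3
3,1,2,0
3,1,3,3
3,3,2,3
gen 2: 3,1,2,3
3,3,1,1
0,0,0,3
3,1,2,0
3,1,3,3
3,3,2,3
gen 3: 3,1,3,3
3,3,1,1
0,0,0,3
3,1,2,0
3,1,3,3
3,3,2,3
gen 4: 3,2,1,0
3,3,2,2
0,0,0,3
3,1,2,0
3,1,3,3
3,3,2,3
gen 5: 3,2,2,0
3,3,2,2
0,0,0,3
3,1,2,0
3,1,3,3
3,3,2,3
gen 6: 3,2,3,0
3,3,2,2
0,0,0,3
3,1,2,0
3,1,3,3
3,3,2,3
gen 7: 3,3,0,1
3,3,3,2
0,0,0,3
3,1,2,0
3,1,3,3
3,3,2,3
gen 8: 3,3,1,1
3,3,3,2
0,0,0,3
3,1,2,0
3,1,3,3
3,3,2,3
gen 9: 3,3,2,1
3,3,3,2
0,0,0,3
3,1,2,0
3,1,3,3
3,3,2,3
gen 10: 3,3,3,1
3,3,3,2
0,0,0,3
3,1,2,0
3,1,3,3
3,3,2,3
gen 11: 1,2,2,2
1,2,1,3
1,1,1,3
3,1,2,0
3,1,3,3
3,3,2,3
gen 12: 1,2,3,2
1,2,1,3
1,1,1,3
3,1,2,0
3,1,3,3
3,3,2,3
gen 13: 1,3,0,3
1,2,2,3
1,1,1,3
3,1,2,0
3,1,3,3
3,3,2,3

1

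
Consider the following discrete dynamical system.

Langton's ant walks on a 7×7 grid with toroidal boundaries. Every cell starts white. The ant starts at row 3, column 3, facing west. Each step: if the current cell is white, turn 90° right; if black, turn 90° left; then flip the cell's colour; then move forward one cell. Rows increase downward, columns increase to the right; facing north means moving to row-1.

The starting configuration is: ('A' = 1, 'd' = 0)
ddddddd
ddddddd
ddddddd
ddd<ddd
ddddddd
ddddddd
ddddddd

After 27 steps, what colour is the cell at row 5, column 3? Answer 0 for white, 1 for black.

t=0: ddddddd
ddddddd
ddddddd
ddd<ddd
ddddddd
ddddddd
ddddddd
t=1: ddddddd
ddddddd
ddd^ddd
dddAddd
ddddddd
ddddddd
ddddddd
t=2: ddddddd
ddddddd
dddA>dd
dddAddd
ddddddd
ddddddd
ddddddd
t=3: ddddddd
ddddddd
dddAAdd
dddAvdd
ddddddd
ddddddd
ddddddd
t=4: ddddddd
ddddddd
dddAAdd
ddd<Add
ddddddd
ddddddd
ddddddd
t=5: ddddddd
ddddddd
dddAAdd
ddddAdd
dddvddd
ddddddd
ddddddd
t=6: ddddddd
ddddddd
dddAAdd
ddddAdd
dd<Addd
ddddddd
ddddddd
t=7: ddddddd
ddddddd
dddAAdd
dd^dAdd
ddAAddd
ddddddd
ddddddd
t=8: ddddddd
ddddddd
dddAAdd
ddA>Add
ddAAddd
ddddddd
ddddddd
t=9: ddddddd
ddddddd
dddAAdd
ddAAAdd
ddAvddd
ddddddd
ddddddd
t=10: ddddddd
ddddddd
dddAAdd
ddAAAdd
ddAd>dd
ddddddd
ddddddd
t=11: ddddddd
ddddddd
dddAAdd
ddAAAdd
ddAdAdd
ddddvdd
ddddddd
t=12: ddddddd
ddddddd
dddAAdd
ddAAAdd
ddAdAdd
ddd<Add
ddddddd
t=13: ddddddd
ddddddd
dddAAdd
ddAAAdd
ddA^Add
dddAAdd
ddddddd
t=14: ddddddd
ddddddd
dddAAdd
ddAAAdd
ddAA>dd
dddAAdd
ddddddd
t=15: ddddddd
ddddddd
dddAAdd
ddAA^dd
ddAAddd
dddAAdd
ddddddd
t=16: ddddddd
ddddddd
dddAAdd
ddA<ddd
ddAAddd
dddAAdd
ddddddd
t=17: ddddddd
ddddddd
dddAAdd
ddAdddd
ddAvddd
dddAAdd
ddddddd
t=18: ddddddd
ddddddd
dddAAdd
ddAdddd
ddAd>dd
dddAAdd
ddddddd
t=19: ddddddd
ddddddd
dddAAdd
ddAdddd
ddAdAdd
dddAvdd
ddddddd
t=20: ddddddd
ddddddd
dddAAdd
ddAdddd
ddAdAdd
dddAd>d
ddddddd
t=21: ddddddd
ddddddd
dddAAdd
ddAdddd
ddAdAdd
dddAdAd
dddddvd
t=22: ddddddd
ddddddd
dddAAdd
ddAdddd
ddAdAdd
dddAdAd
dddd<Ad
t=23: ddddddd
ddddddd
dddAAdd
ddAdddd
ddAdAdd
dddA^Ad
ddddAAd
t=24: ddddddd
ddddddd
dddAAdd
ddAdddd
ddAdAdd
dddAA>d
ddddAAd
t=25: ddddddd
ddddddd
dddAAdd
ddAdddd
ddAdA^d
dddAAdd
ddddAAd
t=26: ddddddd
ddddddd
dddAAdd
ddAdddd
ddAdAA>
dddAAdd
ddddAAd
t=27: ddddddd
ddddddd
dddAAdd
ddAdddd
ddAdAAA
dddAAdv
ddddAAd

1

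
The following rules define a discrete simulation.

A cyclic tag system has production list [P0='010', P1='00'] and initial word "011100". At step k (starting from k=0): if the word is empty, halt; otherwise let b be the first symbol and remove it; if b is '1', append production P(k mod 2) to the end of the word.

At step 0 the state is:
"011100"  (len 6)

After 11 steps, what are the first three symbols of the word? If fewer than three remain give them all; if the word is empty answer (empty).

t=0: "011100"  (len 6)
t=1: "11100"  (len 5)
t=2: "110000"  (len 6)
t=3: "10000010"  (len 8)
t=4: "000001000"  (len 9)
t=5: "00001000"  (len 8)
t=6: "0001000"  (len 7)
t=7: "001000"  (len 6)
t=8: "01000"  (len 5)
t=9: "1000"  (len 4)
t=10: "00000"  (len 5)
t=11: "0000"  (len 4)

000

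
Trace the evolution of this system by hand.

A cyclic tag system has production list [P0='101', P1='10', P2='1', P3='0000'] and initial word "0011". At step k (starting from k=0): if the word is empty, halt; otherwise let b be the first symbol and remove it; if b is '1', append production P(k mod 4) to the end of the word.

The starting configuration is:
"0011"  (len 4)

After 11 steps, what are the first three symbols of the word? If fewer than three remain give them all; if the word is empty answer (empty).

110

gen 0: "0011"  (len 4)
gen 1: "011"  (len 3)
gen 2: "11"  (len 2)
gen 3: "11"  (len 2)
gen 4: "10000"  (len 5)
gen 5: "0000101"  (len 7)
gen 6: "000101"  (len 6)
gen 7: "00101"  (len 5)
gen 8: "0101"  (len 4)
gen 9: "101"  (len 3)
gen 10: "0110"  (len 4)
gen 11: "110"  (len 3)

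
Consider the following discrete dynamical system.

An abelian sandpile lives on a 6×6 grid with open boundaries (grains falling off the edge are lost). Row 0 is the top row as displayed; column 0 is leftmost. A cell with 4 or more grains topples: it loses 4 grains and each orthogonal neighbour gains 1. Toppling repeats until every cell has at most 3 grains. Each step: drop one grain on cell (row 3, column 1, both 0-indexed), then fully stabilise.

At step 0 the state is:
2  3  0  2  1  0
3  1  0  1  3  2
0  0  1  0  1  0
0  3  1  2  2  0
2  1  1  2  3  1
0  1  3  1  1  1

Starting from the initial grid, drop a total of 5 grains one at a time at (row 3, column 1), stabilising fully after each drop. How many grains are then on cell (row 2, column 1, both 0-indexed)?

2

t=0: 2  3  0  2  1  0
3  1  0  1  3  2
0  0  1  0  1  0
0  3  1  2  2  0
2  1  1  2  3  1
0  1  3  1  1  1
t=1: 2  3  0  2  1  0
3  1  0  1  3  2
0  1  1  0  1  0
1  0  2  2  2  0
2  2  1  2  3  1
0  1  3  1  1  1
t=2: 2  3  0  2  1  0
3  1  0  1  3  2
0  1  1  0  1  0
1  1  2  2  2  0
2  2  1  2  3  1
0  1  3  1  1  1
t=3: 2  3  0  2  1  0
3  1  0  1  3  2
0  1  1  0  1  0
1  2  2  2  2  0
2  2  1  2  3  1
0  1  3  1  1  1
t=4: 2  3  0  2  1  0
3  1  0  1  3  2
0  1  1  0  1  0
1  3  2  2  2  0
2  2  1  2  3  1
0  1  3  1  1  1
t=5: 2  3  0  2  1  0
3  1  0  1  3  2
0  2  1  0  1  0
2  0  3  2  2  0
2  3  1  2  3  1
0  1  3  1  1  1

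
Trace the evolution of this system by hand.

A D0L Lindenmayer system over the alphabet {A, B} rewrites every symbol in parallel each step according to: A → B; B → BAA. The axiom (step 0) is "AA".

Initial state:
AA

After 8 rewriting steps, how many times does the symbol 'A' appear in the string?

172

k=0  AA
k=1  BB
k=2  BAABAA
k=3  BAABBBAABB
k=4  BAABBBAABAABAABBBAABAA
k=5  BAABBBAABAABAABBBAABBBAABBBAABAABAABBBAABB
k=6  BAABBBAABAABAABBBAABBBAABBBAABAABAABBBAABAABAABBBAABAABAABBBAABBBAABBBAABAABAABBBAABAA
k=7  BAABBBAABAABAABBBAABBBAABBBAABAABAABBBAABAABAABBBAABAABAAB…AABAABAABBBAABAABAABBBAABAABAABBBAABBBAABBBAABAABAABBBAABB  (len 170)
k=8  BAABBBAABAABAABBBAABBBAABBBAABAABAABBBAABAABAABBBAABAABAAB…ABAABAABBBAABAABAABBBAABAABAABBBAABBBAABBBAABAABAABBBAABAA  (len 342)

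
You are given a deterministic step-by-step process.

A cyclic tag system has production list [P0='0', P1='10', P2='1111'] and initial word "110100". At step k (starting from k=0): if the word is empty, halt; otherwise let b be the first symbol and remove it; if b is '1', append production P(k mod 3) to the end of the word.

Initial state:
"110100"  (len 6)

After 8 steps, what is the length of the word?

0) "110100"  (len 6)
1) "101000"  (len 6)
2) "0100010"  (len 7)
3) "100010"  (len 6)
4) "000100"  (len 6)
5) "00100"  (len 5)
6) "0100"  (len 4)
7) "100"  (len 3)
8) "0010"  (len 4)

4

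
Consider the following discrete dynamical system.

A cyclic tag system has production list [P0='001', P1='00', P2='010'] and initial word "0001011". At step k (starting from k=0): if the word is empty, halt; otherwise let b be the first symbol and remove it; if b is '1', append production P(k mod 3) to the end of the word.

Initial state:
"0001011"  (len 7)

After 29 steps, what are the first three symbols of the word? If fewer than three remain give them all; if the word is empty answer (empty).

[0] "0001011"  (len 7)
[1] "001011"  (len 6)
[2] "01011"  (len 5)
[3] "1011"  (len 4)
[4] "011001"  (len 6)
[5] "11001"  (len 5)
[6] "1001010"  (len 7)
[7] "001010001"  (len 9)
[8] "01010001"  (len 8)
[9] "1010001"  (len 7)
[10] "010001001"  (len 9)
[11] "10001001"  (len 8)
[12] "0001001010"  (len 10)
[13] "001001010"  (len 9)
[14] "01001010"  (len 8)
[15] "1001010"  (len 7)
[16] "001010001"  (len 9)
[17] "01010001"  (len 8)
[18] "1010001"  (len 7)
[19] "010001001"  (len 9)
[20] "10001001"  (len 8)
[21] "0001001010"  (len 10)
[22] "001001010"  (len 9)
[23] "01001010"  (len 8)
[24] "1001010"  (len 7)
[25] "001010001"  (len 9)
[26] "01010001"  (len 8)
[27] "1010001"  (len 7)
[28] "010001001"  (len 9)
[29] "10001001"  (len 8)

100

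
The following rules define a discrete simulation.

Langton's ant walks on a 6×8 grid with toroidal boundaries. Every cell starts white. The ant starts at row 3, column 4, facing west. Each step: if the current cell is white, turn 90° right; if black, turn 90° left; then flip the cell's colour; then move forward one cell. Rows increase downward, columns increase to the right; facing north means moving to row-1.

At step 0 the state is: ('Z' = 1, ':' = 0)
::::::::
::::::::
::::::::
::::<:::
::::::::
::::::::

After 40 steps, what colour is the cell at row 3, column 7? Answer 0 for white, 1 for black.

gen 0: ::::::::
::::::::
::::::::
::::<:::
::::::::
::::::::
gen 1: ::::::::
::::::::
::::^:::
::::Z:::
::::::::
::::::::
gen 2: ::::::::
::::::::
::::Z>::
::::Z:::
::::::::
::::::::
gen 3: ::::::::
::::::::
::::ZZ::
::::Zv::
::::::::
::::::::
gen 4: ::::::::
::::::::
::::ZZ::
::::<Z::
::::::::
::::::::
gen 5: ::::::::
::::::::
::::ZZ::
:::::Z::
::::v:::
::::::::
gen 6: ::::::::
::::::::
::::ZZ::
:::::Z::
:::<Z:::
::::::::
gen 7: ::::::::
::::::::
::::ZZ::
:::^:Z::
:::ZZ:::
::::::::
gen 8: ::::::::
::::::::
::::ZZ::
:::Z>Z::
:::ZZ:::
::::::::
gen 9: ::::::::
::::::::
::::ZZ::
:::ZZZ::
:::Zv:::
::::::::
gen 10: ::::::::
::::::::
::::ZZ::
:::ZZZ::
:::Z:>::
::::::::
gen 11: ::::::::
::::::::
::::ZZ::
:::ZZZ::
:::Z:Z::
:::::v::
gen 12: ::::::::
::::::::
::::ZZ::
:::ZZZ::
:::Z:Z::
::::<Z::
gen 13: ::::::::
::::::::
::::ZZ::
:::ZZZ::
:::Z^Z::
::::ZZ::
gen 14: ::::::::
::::::::
::::ZZ::
:::ZZZ::
:::ZZ>::
::::ZZ::
gen 15: ::::::::
::::::::
::::ZZ::
:::ZZ^::
:::ZZ:::
::::ZZ::
gen 16: ::::::::
::::::::
::::ZZ::
:::Z<:::
:::ZZ:::
::::ZZ::
gen 17: ::::::::
::::::::
::::ZZ::
:::Z::::
:::Zv:::
::::ZZ::
gen 18: ::::::::
::::::::
::::ZZ::
:::Z::::
:::Z:>::
::::ZZ::
gen 19: ::::::::
::::::::
::::ZZ::
:::Z::::
:::Z:Z::
::::Zv::
gen 20: ::::::::
::::::::
::::ZZ::
:::Z::::
:::Z:Z::
::::Z:>:
gen 21: ::::::v:
::::::::
::::ZZ::
:::Z::::
:::Z:Z::
::::Z:Z:
gen 22: :::::<Z:
::::::::
::::ZZ::
:::Z::::
:::Z:Z::
::::Z:Z:
gen 23: :::::ZZ:
::::::::
::::ZZ::
:::Z::::
:::Z:Z::
::::Z^Z:
gen 24: :::::ZZ:
::::::::
::::ZZ::
:::Z::::
:::Z:Z::
::::ZZ>:
gen 25: :::::ZZ:
::::::::
::::ZZ::
:::Z::::
:::Z:Z^:
::::ZZ::
gen 26: :::::ZZ:
::::::::
::::ZZ::
:::Z::::
:::Z:ZZ>
::::ZZ::
gen 27: :::::ZZ:
::::::::
::::ZZ::
:::Z::::
:::Z:ZZZ
::::ZZ:v
gen 28: :::::ZZ:
::::::::
::::ZZ::
:::Z::::
:::Z:ZZZ
::::ZZ<Z
gen 29: :::::ZZ:
::::::::
::::ZZ::
:::Z::::
:::Z:Z^Z
::::ZZZZ
gen 30: :::::ZZ:
::::::::
::::ZZ::
:::Z::::
:::Z:<:Z
::::ZZZZ
gen 31: :::::ZZ:
::::::::
::::ZZ::
:::Z::::
:::Z:::Z
::::ZvZZ
gen 32: :::::ZZ:
::::::::
::::ZZ::
:::Z::::
:::Z:::Z
::::Z:>Z
gen 33: :::::ZZ:
::::::::
::::ZZ::
:::Z::::
:::Z::^Z
::::Z::Z
gen 34: :::::ZZ:
::::::::
::::ZZ::
:::Z::::
:::Z::Z>
::::Z::Z
gen 35: :::::ZZ:
::::::::
::::ZZ::
:::Z:::^
:::Z::Z:
::::Z::Z
gen 36: :::::ZZ:
::::::::
::::ZZ::
>::Z:::Z
:::Z::Z:
::::Z::Z
gen 37: :::::ZZ:
::::::::
::::ZZ::
Z::Z:::Z
v::Z::Z:
::::Z::Z
gen 38: :::::ZZ:
::::::::
::::ZZ::
Z::Z:::Z
Z::Z::Z<
::::Z::Z
gen 39: :::::ZZ:
::::::::
::::ZZ::
Z::Z:::^
Z::Z::ZZ
::::Z::Z
gen 40: :::::ZZ:
::::::::
::::ZZ::
Z::Z::<:
Z::Z::ZZ
::::Z::Z

0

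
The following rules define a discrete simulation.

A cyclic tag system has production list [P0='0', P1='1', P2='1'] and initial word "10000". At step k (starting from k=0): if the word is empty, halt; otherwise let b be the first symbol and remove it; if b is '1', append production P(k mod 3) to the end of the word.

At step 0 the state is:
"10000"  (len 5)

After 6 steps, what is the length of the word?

step 0: "10000"  (len 5)
step 1: "00000"  (len 5)
step 2: "0000"  (len 4)
step 3: "000"  (len 3)
step 4: "00"  (len 2)
step 5: "0"  (len 1)
step 6: (halted — word empty)

0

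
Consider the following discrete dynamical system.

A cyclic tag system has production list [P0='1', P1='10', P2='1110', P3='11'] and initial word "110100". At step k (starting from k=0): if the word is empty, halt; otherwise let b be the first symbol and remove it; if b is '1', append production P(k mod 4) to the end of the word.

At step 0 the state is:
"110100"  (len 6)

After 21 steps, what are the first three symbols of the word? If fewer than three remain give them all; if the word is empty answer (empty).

101

step 0: "110100"  (len 6)
step 1: "101001"  (len 6)
step 2: "0100110"  (len 7)
step 3: "100110"  (len 6)
step 4: "0011011"  (len 7)
step 5: "011011"  (len 6)
step 6: "11011"  (len 5)
step 7: "10111110"  (len 8)
step 8: "011111011"  (len 9)
step 9: "11111011"  (len 8)
step 10: "111101110"  (len 9)
step 11: "111011101110"  (len 12)
step 12: "1101110111011"  (len 13)
step 13: "1011101110111"  (len 13)
step 14: "01110111011110"  (len 14)
step 15: "1110111011110"  (len 13)
step 16: "11011101111011"  (len 14)
step 17: "10111011110111"  (len 14)
step 18: "011101111011110"  (len 15)
step 19: "11101111011110"  (len 14)
step 20: "110111101111011"  (len 15)
step 21: "101111011110111"  (len 15)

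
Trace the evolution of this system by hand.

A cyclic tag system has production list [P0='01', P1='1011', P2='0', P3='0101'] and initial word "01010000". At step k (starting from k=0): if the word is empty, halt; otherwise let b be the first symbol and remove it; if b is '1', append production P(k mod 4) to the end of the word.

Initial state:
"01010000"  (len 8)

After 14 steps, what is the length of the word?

13

[0] "01010000"  (len 8)
[1] "1010000"  (len 7)
[2] "0100001011"  (len 10)
[3] "100001011"  (len 9)
[4] "000010110101"  (len 12)
[5] "00010110101"  (len 11)
[6] "0010110101"  (len 10)
[7] "010110101"  (len 9)
[8] "10110101"  (len 8)
[9] "011010101"  (len 9)
[10] "11010101"  (len 8)
[11] "10101010"  (len 8)
[12] "01010100101"  (len 11)
[13] "1010100101"  (len 10)
[14] "0101001011011"  (len 13)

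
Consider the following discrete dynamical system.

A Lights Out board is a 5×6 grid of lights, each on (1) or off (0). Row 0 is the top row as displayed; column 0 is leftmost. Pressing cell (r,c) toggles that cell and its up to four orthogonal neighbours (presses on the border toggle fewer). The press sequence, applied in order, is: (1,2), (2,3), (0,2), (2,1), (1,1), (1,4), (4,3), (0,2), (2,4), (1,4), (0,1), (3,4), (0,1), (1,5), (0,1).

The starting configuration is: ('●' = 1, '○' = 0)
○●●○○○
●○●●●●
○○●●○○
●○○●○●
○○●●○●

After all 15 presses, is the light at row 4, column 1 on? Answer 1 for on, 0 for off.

0

0) ○●●○○○
●○●●●●
○○●●○○
●○○●○●
○○●●○●
1) ○●○○○○
●●○○●●
○○○●○○
●○○●○●
○○●●○●
2) ○●○○○○
●●○●●●
○○●○●○
●○○○○●
○○●●○●
3) ○○●●○○
●●●●●●
○○●○●○
●○○○○●
○○●●○●
4) ○○●●○○
●○●●●●
●●○○●○
●●○○○●
○○●●○●
5) ○●●●○○
○●○●●●
●○○○●○
●●○○○●
○○●●○●
6) ○●●●●○
○●○○○○
●○○○○○
●●○○○●
○○●●○●
7) ○●●●●○
○●○○○○
●○○○○○
●●○●○●
○○○○●●
8) ○○○○●○
○●●○○○
●○○○○○
●●○●○●
○○○○●●
9) ○○○○●○
○●●○●○
●○○●●●
●●○●●●
○○○○●●
10) ○○○○○○
○●●●○●
●○○●○●
●●○●●●
○○○○●●
11) ●●●○○○
○○●●○●
●○○●○●
●●○●●●
○○○○●●
12) ●●●○○○
○○●●○●
●○○●●●
●●○○○○
○○○○○●
13) ○○○○○○
○●●●○●
●○○●●●
●●○○○○
○○○○○●
14) ○○○○○●
○●●●●○
●○○●●○
●●○○○○
○○○○○●
15) ●●●○○●
○○●●●○
●○○●●○
●●○○○○
○○○○○●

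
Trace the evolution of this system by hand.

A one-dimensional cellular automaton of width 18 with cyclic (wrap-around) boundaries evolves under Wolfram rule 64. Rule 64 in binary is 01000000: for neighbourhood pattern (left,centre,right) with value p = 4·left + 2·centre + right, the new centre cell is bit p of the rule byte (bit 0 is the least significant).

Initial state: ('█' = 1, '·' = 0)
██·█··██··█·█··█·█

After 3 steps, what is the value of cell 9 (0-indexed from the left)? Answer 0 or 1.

0

[0] ██·█··██··█·█··█·█
[1] ·█·····█··········
[2] ··················
[3] ··················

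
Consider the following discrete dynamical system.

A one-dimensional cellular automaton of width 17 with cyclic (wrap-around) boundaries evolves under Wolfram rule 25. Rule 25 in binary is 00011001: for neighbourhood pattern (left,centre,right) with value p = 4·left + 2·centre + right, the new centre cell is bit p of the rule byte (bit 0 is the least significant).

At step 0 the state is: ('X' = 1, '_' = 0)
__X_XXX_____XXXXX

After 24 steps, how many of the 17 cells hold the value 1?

[0] __X_XXX_____XXXXX
[1] X___X__XXXX_X____
[2] _XX__X_X_____XXX_
[3] _X_X____XXXX_X__X
[4] ____XXX_X_____X__
[5] XXX_X____XXXX__XX
[6] _____XXX_X___X_X_
[7] XXXX_X____XX____X
[8] ______XXX_X_XXX_X
[9] XXXXX_X_____X____
[10] X______XXXX__XXX_
[11] _XXXXX_X___X_X___
[12] _X______XX____XXX
[13] __XXXXX_X_XXX_X__
[14] X_X_______X____XX
[15] ___XXXXXX__XXX_X_
[16] XX_X_____X_X____X
[17] ____XXXX____XXX_X
[18] XXX_X___XXX_X____
[19] X____XX_X____XXX_
[20] _XXX_X___XXX_X___
[21] _X____XX_X____XXX
[22] __XXX_X___XXX_X__
[23] X_X____XX_X____XX
[24] ___XXX_X___XXX_X_

8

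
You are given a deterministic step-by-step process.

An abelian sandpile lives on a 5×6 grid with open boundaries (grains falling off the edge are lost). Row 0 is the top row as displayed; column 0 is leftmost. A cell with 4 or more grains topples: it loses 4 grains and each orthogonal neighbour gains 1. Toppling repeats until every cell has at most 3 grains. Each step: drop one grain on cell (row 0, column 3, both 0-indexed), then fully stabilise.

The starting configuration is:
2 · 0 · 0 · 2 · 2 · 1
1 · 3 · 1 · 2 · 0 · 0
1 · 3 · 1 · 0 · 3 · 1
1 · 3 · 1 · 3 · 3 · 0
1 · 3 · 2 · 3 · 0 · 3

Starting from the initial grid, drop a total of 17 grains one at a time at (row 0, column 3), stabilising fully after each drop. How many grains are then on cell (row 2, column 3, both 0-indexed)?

1

0) 2 · 0 · 0 · 2 · 2 · 1
1 · 3 · 1 · 2 · 0 · 0
1 · 3 · 1 · 0 · 3 · 1
1 · 3 · 1 · 3 · 3 · 0
1 · 3 · 2 · 3 · 0 · 3
1) 2 · 0 · 0 · 3 · 2 · 1
1 · 3 · 1 · 2 · 0 · 0
1 · 3 · 1 · 0 · 3 · 1
1 · 3 · 1 · 3 · 3 · 0
1 · 3 · 2 · 3 · 0 · 3
2) 2 · 0 · 1 · 0 · 3 · 1
1 · 3 · 1 · 3 · 0 · 0
1 · 3 · 1 · 0 · 3 · 1
1 · 3 · 1 · 3 · 3 · 0
1 · 3 · 2 · 3 · 0 · 3
3) 2 · 0 · 1 · 1 · 3 · 1
1 · 3 · 1 · 3 · 0 · 0
1 · 3 · 1 · 0 · 3 · 1
1 · 3 · 1 · 3 · 3 · 0
1 · 3 · 2 · 3 · 0 · 3
4) 2 · 0 · 1 · 2 · 3 · 1
1 · 3 · 1 · 3 · 0 · 0
1 · 3 · 1 · 0 · 3 · 1
1 · 3 · 1 · 3 · 3 · 0
1 · 3 · 2 · 3 · 0 · 3
5) 2 · 0 · 1 · 3 · 3 · 1
1 · 3 · 1 · 3 · 0 · 0
1 · 3 · 1 · 0 · 3 · 1
1 · 3 · 1 · 3 · 3 · 0
1 · 3 · 2 · 3 · 0 · 3
6) 2 · 0 · 2 · 2 · 0 · 2
1 · 3 · 2 · 0 · 2 · 0
1 · 3 · 1 · 1 · 3 · 1
1 · 3 · 1 · 3 · 3 · 0
1 · 3 · 2 · 3 · 0 · 3
7) 2 · 0 · 2 · 3 · 0 · 2
1 · 3 · 2 · 0 · 2 · 0
1 · 3 · 1 · 1 · 3 · 1
1 · 3 · 1 · 3 · 3 · 0
1 · 3 · 2 · 3 · 0 · 3
8) 2 · 0 · 3 · 0 · 1 · 2
1 · 3 · 2 · 1 · 2 · 0
1 · 3 · 1 · 1 · 3 · 1
1 · 3 · 1 · 3 · 3 · 0
1 · 3 · 2 · 3 · 0 · 3
9) 2 · 0 · 3 · 1 · 1 · 2
1 · 3 · 2 · 1 · 2 · 0
1 · 3 · 1 · 1 · 3 · 1
1 · 3 · 1 · 3 · 3 · 0
1 · 3 · 2 · 3 · 0 · 3
10) 2 · 0 · 3 · 2 · 1 · 2
1 · 3 · 2 · 1 · 2 · 0
1 · 3 · 1 · 1 · 3 · 1
1 · 3 · 1 · 3 · 3 · 0
1 · 3 · 2 · 3 · 0 · 3
11) 2 · 0 · 3 · 3 · 1 · 2
1 · 3 · 2 · 1 · 2 · 0
1 · 3 · 1 · 1 · 3 · 1
1 · 3 · 1 · 3 · 3 · 0
1 · 3 · 2 · 3 · 0 · 3
12) 2 · 1 · 0 · 1 · 2 · 2
1 · 3 · 3 · 2 · 2 · 0
1 · 3 · 1 · 1 · 3 · 1
1 · 3 · 1 · 3 · 3 · 0
1 · 3 · 2 · 3 · 0 · 3
13) 2 · 1 · 0 · 2 · 2 · 2
1 · 3 · 3 · 2 · 2 · 0
1 · 3 · 1 · 1 · 3 · 1
1 · 3 · 1 · 3 · 3 · 0
1 · 3 · 2 · 3 · 0 · 3
14) 2 · 1 · 0 · 3 · 2 · 2
1 · 3 · 3 · 2 · 2 · 0
1 · 3 · 1 · 1 · 3 · 1
1 · 3 · 1 · 3 · 3 · 0
1 · 3 · 2 · 3 · 0 · 3
15) 2 · 1 · 1 · 0 · 3 · 2
1 · 3 · 3 · 3 · 2 · 0
1 · 3 · 1 · 1 · 3 · 1
1 · 3 · 1 · 3 · 3 · 0
1 · 3 · 2 · 3 · 0 · 3
16) 2 · 1 · 1 · 1 · 3 · 2
1 · 3 · 3 · 3 · 2 · 0
1 · 3 · 1 · 1 · 3 · 1
1 · 3 · 1 · 3 · 3 · 0
1 · 3 · 2 · 3 · 0 · 3
17) 2 · 1 · 1 · 2 · 3 · 2
1 · 3 · 3 · 3 · 2 · 0
1 · 3 · 1 · 1 · 3 · 1
1 · 3 · 1 · 3 · 3 · 0
1 · 3 · 2 · 3 · 0 · 3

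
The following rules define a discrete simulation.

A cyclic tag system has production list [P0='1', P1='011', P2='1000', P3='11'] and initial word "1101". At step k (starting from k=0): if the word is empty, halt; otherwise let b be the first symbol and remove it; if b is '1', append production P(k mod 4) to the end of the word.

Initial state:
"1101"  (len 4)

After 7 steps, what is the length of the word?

step 0: "1101"  (len 4)
step 1: "1011"  (len 4)
step 2: "011011"  (len 6)
step 3: "11011"  (len 5)
step 4: "101111"  (len 6)
step 5: "011111"  (len 6)
step 6: "11111"  (len 5)
step 7: "11111000"  (len 8)

8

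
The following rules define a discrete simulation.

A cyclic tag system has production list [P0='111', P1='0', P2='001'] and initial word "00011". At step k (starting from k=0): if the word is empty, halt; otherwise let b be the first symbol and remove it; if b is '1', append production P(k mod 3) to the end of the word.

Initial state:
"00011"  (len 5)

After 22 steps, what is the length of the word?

14

k=0  "00011"  (len 5)
k=1  "0011"  (len 4)
k=2  "011"  (len 3)
k=3  "11"  (len 2)
k=4  "1111"  (len 4)
k=5  "1110"  (len 4)
k=6  "110001"  (len 6)
k=7  "10001111"  (len 8)
k=8  "00011110"  (len 8)
k=9  "0011110"  (len 7)
k=10  "011110"  (len 6)
k=11  "11110"  (len 5)
k=12  "1110001"  (len 7)
k=13  "110001111"  (len 9)
k=14  "100011110"  (len 9)
k=15  "00011110001"  (len 11)
k=16  "0011110001"  (len 10)
k=17  "011110001"  (len 9)
k=18  "11110001"  (len 8)
k=19  "1110001111"  (len 10)
k=20  "1100011110"  (len 10)
k=21  "100011110001"  (len 12)
k=22  "00011110001111"  (len 14)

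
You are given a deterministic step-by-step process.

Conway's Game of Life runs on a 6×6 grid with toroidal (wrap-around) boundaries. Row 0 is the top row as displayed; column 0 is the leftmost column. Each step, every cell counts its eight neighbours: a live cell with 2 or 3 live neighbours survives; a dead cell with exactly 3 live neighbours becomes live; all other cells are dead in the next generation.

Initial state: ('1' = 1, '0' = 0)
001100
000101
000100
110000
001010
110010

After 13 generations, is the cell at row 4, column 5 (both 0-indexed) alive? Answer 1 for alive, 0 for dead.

1

[0] 001100
000101
000100
110000
001010
110010
[1] 111101
000100
101010
011100
001100
010011
[2] 010101
000000
000010
000010
100000
000001
[3] 100010
000010
000000
000001
000001
000011
[4] 000110
000001
000000
000000
100001
100010
[5] 000110
000010
000000
000000
100001
100110
[6] 000000
000110
000000
000000
100011
100100
[7] 000110
000000
000000
000001
100011
100010
[8] 000111
000000
000000
100011
100010
100000
[9] 000011
000010
000001
100010
110010
100100
[10] 000111
000010
000011
110010
110110
110100
[11] 101101
000000
100110
011000
000110
010000
[12] 111000
111000
011100
011001
010100
110001
[13] 000000
000000
000100
000010
000011
000001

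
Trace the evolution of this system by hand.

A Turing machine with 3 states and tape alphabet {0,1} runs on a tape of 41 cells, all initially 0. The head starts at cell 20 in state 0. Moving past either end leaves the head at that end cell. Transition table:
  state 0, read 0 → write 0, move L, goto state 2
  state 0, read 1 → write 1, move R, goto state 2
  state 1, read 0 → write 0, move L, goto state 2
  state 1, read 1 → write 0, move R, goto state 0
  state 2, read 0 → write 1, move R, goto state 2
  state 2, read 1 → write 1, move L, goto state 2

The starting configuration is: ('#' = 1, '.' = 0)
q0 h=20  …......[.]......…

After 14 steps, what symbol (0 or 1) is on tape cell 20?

1

k=0  q0 h=20  …......[.]......…
k=1  q2 h=19  …......[.]......…
k=2  q2 h=20  ….....#[.]......…
k=3  q2 h=21  …....##[.]......…
k=4  q2 h=22  …...###[.]......…
k=5  q2 h=23  …..####[.]......…
k=6  q2 h=24  ….#####[.]......…
k=7  q2 h=25  …######[.]......…
k=8  q2 h=26  …######[.]......…
k=9  q2 h=27  …######[.]......…
k=10  q2 h=28  …######[.]......…
k=11  q2 h=29  …######[.]......…
k=12  q2 h=30  …######[.]......…
k=13  q2 h=31  …######[.]......…
k=14  q2 h=32  …######[.]......…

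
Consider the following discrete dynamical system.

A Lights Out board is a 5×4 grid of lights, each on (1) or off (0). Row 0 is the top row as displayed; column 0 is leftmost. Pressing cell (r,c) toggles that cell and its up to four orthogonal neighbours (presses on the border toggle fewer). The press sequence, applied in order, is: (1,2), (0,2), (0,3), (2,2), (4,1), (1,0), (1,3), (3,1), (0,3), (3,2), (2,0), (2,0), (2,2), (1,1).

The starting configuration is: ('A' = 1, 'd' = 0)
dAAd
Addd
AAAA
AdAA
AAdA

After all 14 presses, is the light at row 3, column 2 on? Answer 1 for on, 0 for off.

k=0  dAAd
Addd
AAAA
AdAA
AAdA
k=1  dAdd
AAAA
AAdA
AdAA
AAdA
k=2  ddAA
AAdA
AAdA
AdAA
AAdA
k=3  dddd
AAdd
AAdA
AdAA
AAdA
k=4  dddd
AAAd
AdAd
AddA
AAdA
k=5  dddd
AAAd
AdAd
AAdA
ddAA
k=6  Addd
ddAd
ddAd
AAdA
ddAA
k=7  AddA
dddA
ddAA
AAdA
ddAA
k=8  AddA
dddA
dAAA
ddAA
dAAA
k=9  AdAd
dddd
dAAA
ddAA
dAAA
k=10  AdAd
dddd
dAdA
dAdd
dAdA
k=11  AdAd
Addd
AddA
AAdd
dAdA
k=12  AdAd
dddd
dAdA
dAdd
dAdA
k=13  AdAd
ddAd
ddAd
dAAd
dAdA
k=14  AAAd
AAdd
dAAd
dAAd
dAdA

1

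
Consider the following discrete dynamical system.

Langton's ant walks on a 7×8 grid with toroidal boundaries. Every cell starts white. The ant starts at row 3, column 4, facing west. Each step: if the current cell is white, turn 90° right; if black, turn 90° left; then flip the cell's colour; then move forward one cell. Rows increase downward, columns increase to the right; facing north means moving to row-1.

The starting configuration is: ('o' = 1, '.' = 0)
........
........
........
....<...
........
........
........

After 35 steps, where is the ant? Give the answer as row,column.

3,7

step 0: ........
........
........
....<...
........
........
........
step 1: ........
........
....^...
....o...
........
........
........
step 2: ........
........
....o>..
....o...
........
........
........
step 3: ........
........
....oo..
....ov..
........
........
........
step 4: ........
........
....oo..
....<o..
........
........
........
step 5: ........
........
....oo..
.....o..
....v...
........
........
step 6: ........
........
....oo..
.....o..
...<o...
........
........
step 7: ........
........
....oo..
...^.o..
...oo...
........
........
step 8: ........
........
....oo..
...o>o..
...oo...
........
........
step 9: ........
........
....oo..
...ooo..
...ov...
........
........
step 10: ........
........
....oo..
...ooo..
...o.>..
........
........
step 11: ........
........
....oo..
...ooo..
...o.o..
.....v..
........
step 12: ........
........
....oo..
...ooo..
...o.o..
....<o..
........
step 13: ........
........
....oo..
...ooo..
...o^o..
....oo..
........
step 14: ........
........
....oo..
...ooo..
...oo>..
....oo..
........
step 15: ........
........
....oo..
...oo^..
...oo...
....oo..
........
step 16: ........
........
....oo..
...o<...
...oo...
....oo..
........
step 17: ........
........
....oo..
...o....
...ov...
....oo..
........
step 18: ........
........
....oo..
...o....
...o.>..
....oo..
........
step 19: ........
........
....oo..
...o....
...o.o..
....ov..
........
step 20: ........
........
....oo..
...o....
...o.o..
....o.>.
........
step 21: ........
........
....oo..
...o....
...o.o..
....o.o.
......v.
step 22: ........
........
....oo..
...o....
...o.o..
....o.o.
.....<o.
step 23: ........
........
....oo..
...o....
...o.o..
....o^o.
.....oo.
step 24: ........
........
....oo..
...o....
...o.o..
....oo>.
.....oo.
step 25: ........
........
....oo..
...o....
...o.o^.
....oo..
.....oo.
step 26: ........
........
....oo..
...o....
...o.oo>
....oo..
.....oo.
step 27: ........
........
....oo..
...o....
...o.ooo
....oo.v
.....oo.
step 28: ........
........
....oo..
...o....
...o.ooo
....oo<o
.....oo.
step 29: ........
........
....oo..
...o....
...o.o^o
....oooo
.....oo.
step 30: ........
........
....oo..
...o....
...o.<.o
....oooo
.....oo.
step 31: ........
........
....oo..
...o....
...o...o
....ovoo
.....oo.
step 32: ........
........
....oo..
...o....
...o...o
....o.>o
.....oo.
step 33: ........
........
....oo..
...o....
...o..^o
....o..o
.....oo.
step 34: ........
........
....oo..
...o....
...o..o>
....o..o
.....oo.
step 35: ........
........
....oo..
...o...^
...o..o.
....o..o
.....oo.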